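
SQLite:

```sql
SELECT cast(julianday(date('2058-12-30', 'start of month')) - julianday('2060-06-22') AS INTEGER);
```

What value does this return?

`start of month` rewinds 2058-12-30 to 2058-12-01.
30 days remain in December 2058 after the 1st (31 − 1).
Full months from January 2059 through May 2060 contribute their day counts.
Then 22 days into June 2060.
Total: 30 + 31 + 28 + 31 + 30 + 31 + 30 + 31 + 31 + 30 + 31 + 30 + 31 + 31 + 29 + 31 + 30 + 31 + 22 = 569.
The subtraction is earlier − later, so the result is −569 → -569.

-569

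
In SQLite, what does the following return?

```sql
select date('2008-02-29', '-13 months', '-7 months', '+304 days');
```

Adding -13 months to 2008-02-29 gives 2007-01-29.
Adding -7 months to 2007-01-29 gives 2006-06-29.
Applying '+304 days' to 2006-06-29: counting 304 days forward gives 2007-04-29.

2007-04-29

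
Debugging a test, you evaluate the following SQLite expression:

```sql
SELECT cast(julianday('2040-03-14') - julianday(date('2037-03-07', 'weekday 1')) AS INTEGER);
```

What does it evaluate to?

`weekday 1` advances to the next Monday; 2037-03-07 is a Saturday, so it moves forward to 2037-03-09.
22 days remain in March 2037 after the 9th (31 − 9).
Full months from April 2037 through February 2040 contribute their day counts.
Then 14 days into March 2040.
Total: 22 + 30 + 31 + 30 + 31 + 31 + 30 + 31 + 30 + 31 + 31 + 28 + 31 + 30 + 31 + 30 + 31 + 31 + 30 + 31 + 30 + 31 + 31 + 28 + 31 + 30 + 31 + 30 + 31 + 31 + 30 + 31 + 30 + 31 + 31 + 29 + 14 = 1101.

1101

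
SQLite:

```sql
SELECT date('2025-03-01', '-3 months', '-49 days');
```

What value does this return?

2024-10-13

Adding -3 months to 2025-03-01 gives 2024-12-01.
Applying '-49 days' to 2024-12-01: counting 49 days back gives 2024-10-13.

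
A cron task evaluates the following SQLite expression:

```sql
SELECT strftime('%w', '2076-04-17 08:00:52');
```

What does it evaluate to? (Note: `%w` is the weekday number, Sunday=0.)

5

2076-04-17 is a Friday; with Sunday=0 that is 5.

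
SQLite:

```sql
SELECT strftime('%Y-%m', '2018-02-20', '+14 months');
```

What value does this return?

First apply '+14 months': 2018-02-20 → 2019-04-20.
`%Y-%m` extracts the year-month: 2019-04.

2019-04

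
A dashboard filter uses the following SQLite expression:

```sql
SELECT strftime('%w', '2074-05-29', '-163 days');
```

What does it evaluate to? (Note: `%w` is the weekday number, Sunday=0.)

First apply '-163 days': 2074-05-29 → 2073-12-17.
2073-12-17 is a Sunday; with Sunday=0 that is 0.

0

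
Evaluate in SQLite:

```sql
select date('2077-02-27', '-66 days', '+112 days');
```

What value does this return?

2077-04-14

Applying '-66 days' to 2077-02-27: counting 66 days back gives 2076-12-23.
Applying '+112 days' to 2076-12-23: counting 112 days forward gives 2077-04-14.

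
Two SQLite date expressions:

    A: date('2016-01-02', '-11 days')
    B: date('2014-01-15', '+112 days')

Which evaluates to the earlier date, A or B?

A = 2015-12-22.
B = 2014-05-07.
B is earlier.

B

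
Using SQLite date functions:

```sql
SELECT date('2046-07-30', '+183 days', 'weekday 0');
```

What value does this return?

Applying '+183 days' to 2046-07-30: counting 183 days forward gives 2047-01-29.
`weekday 0` advances to the next Sunday; 2047-01-29 is a Tuesday, so it moves forward to 2047-02-03.

2047-02-03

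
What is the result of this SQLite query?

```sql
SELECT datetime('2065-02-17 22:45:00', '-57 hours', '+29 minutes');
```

2065-02-15 14:14:00

-57 hours from 2065-02-17 22:45:00 is 2065-02-15 13:45:00 (crosses midnight).
+29 minutes from 2065-02-15 13:45:00 is 2065-02-15 14:14:00.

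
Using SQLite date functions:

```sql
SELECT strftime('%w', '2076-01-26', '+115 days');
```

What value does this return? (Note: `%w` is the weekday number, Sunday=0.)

3

First apply '+115 days': 2076-01-26 → 2076-05-20.
2076-05-20 is a Wednesday; with Sunday=0 that is 3.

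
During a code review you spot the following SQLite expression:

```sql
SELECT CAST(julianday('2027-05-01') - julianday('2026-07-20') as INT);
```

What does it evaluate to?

11 days remain in July 2026 after the 20th (31 − 20).
Full months from August 2026 through April 2027 contribute their day counts.
Then 1 day into May 2027.
Total: 11 + 31 + 30 + 31 + 30 + 31 + 31 + 28 + 31 + 30 + 1 = 285.

285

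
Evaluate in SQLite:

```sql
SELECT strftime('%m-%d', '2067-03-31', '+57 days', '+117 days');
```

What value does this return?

09-21

First apply '+57 days', '+117 days': 2067-03-31 → 2067-09-21.
`%m-%d` extracts the month-day: 09-21.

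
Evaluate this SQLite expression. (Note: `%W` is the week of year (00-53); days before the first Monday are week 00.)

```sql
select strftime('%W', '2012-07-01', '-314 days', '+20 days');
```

First apply '-314 days', '+20 days': 2012-07-01 → 2011-09-11.
2011-09-11 is a Sunday. SQLite's %W counts Mondays since the year started; the result is 36.

36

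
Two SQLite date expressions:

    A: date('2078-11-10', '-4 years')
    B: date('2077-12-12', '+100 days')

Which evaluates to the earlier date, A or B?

A = 2074-11-10.
B = 2078-03-22.
A is earlier.

A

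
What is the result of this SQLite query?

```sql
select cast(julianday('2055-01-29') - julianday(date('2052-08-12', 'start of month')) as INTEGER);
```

`start of month` rewinds 2052-08-12 to 2052-08-01.
30 days remain in August 2052 after the 1st (31 − 1).
Full months from September 2052 through December 2054 contribute their day counts.
Then 29 days into January 2055.
Total: 30 + 30 + 31 + 30 + 31 + 31 + 28 + 31 + 30 + 31 + 30 + 31 + 31 + 30 + 31 + 30 + 31 + 31 + 28 + 31 + 30 + 31 + 30 + 31 + 31 + 30 + 31 + 30 + 31 + 29 = 911.

911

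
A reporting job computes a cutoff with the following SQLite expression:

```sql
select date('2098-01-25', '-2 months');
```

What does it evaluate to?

Adding -2 months to 2098-01-25 gives 2097-11-25.

2097-11-25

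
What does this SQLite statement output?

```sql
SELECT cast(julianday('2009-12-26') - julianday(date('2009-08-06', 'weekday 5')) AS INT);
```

141

`weekday 5` advances to the next Friday; 2009-08-06 is a Thursday, so it moves forward to 2009-08-07.
24 days remain in August 2009 after the 7th (31 − 7).
September 2009: 30 days.
October 2009: 31 days.
November 2009: 30 days.
Then 26 days into December 2009.
Total: 24 + 30 + 31 + 30 + 26 = 141.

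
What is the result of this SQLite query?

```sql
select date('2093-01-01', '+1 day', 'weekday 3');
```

2093-01-07

Advancing 1 more day within January lands on 2093-01-02.
`weekday 3` advances to the next Wednesday; 2093-01-02 is a Friday, so it moves forward to 2093-01-07.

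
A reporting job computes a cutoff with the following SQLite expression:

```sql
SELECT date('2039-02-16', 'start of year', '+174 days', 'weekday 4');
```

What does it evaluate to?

2039-06-30

`start of year` rewinds 2039-02-16 to 2039-01-01.
Applying '+174 days' to 2039-01-01: counting 174 days forward gives 2039-06-24.
`weekday 4` advances to the next Thursday; 2039-06-24 is a Friday, so it moves forward to 2039-06-30.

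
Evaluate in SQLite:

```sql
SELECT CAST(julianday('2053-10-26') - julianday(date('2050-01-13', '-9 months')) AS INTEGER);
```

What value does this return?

Adding -9 months to 2050-01-13 gives 2049-04-13.
17 days remain in April 2049 after the 13th (30 − 13).
Full months from May 2049 through September 2053 contribute their day counts.
Then 26 days into October 2053.
Total: 17 + 31 + 30 + 31 + 31 + 30 + 31 + 30 + 31 + 31 + 28 + 31 + 30 + 31 + 30 + 31 + 31 + 30 + 31 + 30 + 31 + 31 + 28 + 31 + 30 + 31 + 30 + 31 + 31 + 30 + 31 + 30 + 31 + 31 + 29 + 31 + 30 + 31 + 30 + 31 + 31 + 30 + 31 + 30 + 31 + 31 + 28 + 31 + 30 + 31 + 30 + 31 + 31 + 30 + 26 = 1657.

1657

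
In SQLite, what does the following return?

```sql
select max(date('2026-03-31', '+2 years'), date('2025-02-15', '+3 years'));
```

2028-03-31

date('2026-03-31', '+2 years') → 2028-03-31.
date('2025-02-15', '+3 years') → 2028-02-15.
Later of the two is 2028-03-31.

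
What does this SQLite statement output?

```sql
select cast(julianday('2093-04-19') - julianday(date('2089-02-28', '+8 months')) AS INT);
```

Adding +8 months to 2089-02-28 gives 2089-10-28.
3 days remain in October 2089 after the 28th (31 − 28).
Full months from November 2089 through March 2093 contribute their day counts.
Then 19 days into April 2093.
Total: 3 + 30 + 31 + 31 + 28 + 31 + 30 + 31 + 30 + 31 + 31 + 30 + 31 + 30 + 31 + 31 + 28 + 31 + 30 + 31 + 30 + 31 + 31 + 30 + 31 + 30 + 31 + 31 + 29 + 31 + 30 + 31 + 30 + 31 + 31 + 30 + 31 + 30 + 31 + 31 + 28 + 31 + 19 = 1269.

1269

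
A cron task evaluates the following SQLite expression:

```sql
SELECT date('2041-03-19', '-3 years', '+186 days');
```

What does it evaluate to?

2038-09-21

Adding -3 years to 2041-03-19 gives 2038-03-19.
Applying '+186 days' to 2038-03-19: counting 186 days forward gives 2038-09-21.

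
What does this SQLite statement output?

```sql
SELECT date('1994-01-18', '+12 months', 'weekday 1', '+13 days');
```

1995-02-05

Adding +12 months to 1994-01-18 gives 1995-01-18.
`weekday 1` advances to the next Monday; 1995-01-18 is a Wednesday, so it moves forward to 1995-01-23.
January 1995 has 31 days; 8 remain after the 23rd, so 9 days reach 1995-02-01.
Advancing 4 more days within February lands on 1995-02-05.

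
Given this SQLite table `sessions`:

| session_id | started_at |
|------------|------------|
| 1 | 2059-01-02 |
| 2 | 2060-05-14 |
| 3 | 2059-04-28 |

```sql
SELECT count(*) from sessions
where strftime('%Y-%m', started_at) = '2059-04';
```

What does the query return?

1

Rows with year-month 2059-04: 2059-04-28 → 1.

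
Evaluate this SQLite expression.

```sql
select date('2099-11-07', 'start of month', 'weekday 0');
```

`start of month` rewinds 2099-11-07 to 2099-11-01.
`weekday 0` advances to the next Sunday; 2099-11-01 is already a Sunday, so it stays at 2099-11-01.

2099-11-01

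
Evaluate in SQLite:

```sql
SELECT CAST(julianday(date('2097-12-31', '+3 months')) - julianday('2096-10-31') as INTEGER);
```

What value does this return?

Adding +3 months to 2097-12-31 gives 2098-03-31.
0 days remain in October 2096 after the 31st (31 − 31).
Full months from November 2096 through February 2098 contribute their day counts.
Then 31 days into March 2098.
Total: 0 + 30 + 31 + 31 + 28 + 31 + 30 + 31 + 30 + 31 + 31 + 30 + 31 + 30 + 31 + 31 + 28 + 31 = 516.

516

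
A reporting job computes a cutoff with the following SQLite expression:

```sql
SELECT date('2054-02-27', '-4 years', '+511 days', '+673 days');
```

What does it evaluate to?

Adding -4 years to 2054-02-27 gives 2050-02-27.
Applying '+511 days' to 2050-02-27: counting 511 days forward gives 2051-07-23.
Applying '+673 days' to 2051-07-23: counting 673 days forward gives 2053-05-26.

2053-05-26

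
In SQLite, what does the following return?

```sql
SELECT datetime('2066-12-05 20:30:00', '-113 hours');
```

2066-12-01 03:30:00

-113 hours from 2066-12-05 20:30:00 is 2066-12-01 03:30:00 (crosses midnight).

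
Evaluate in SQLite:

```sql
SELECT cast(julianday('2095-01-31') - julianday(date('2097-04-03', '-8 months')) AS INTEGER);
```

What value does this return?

Adding -8 months to 2097-04-03 gives 2096-08-03.
0 days remain in January 2095 after the 31st (31 − 31).
Full months from February 2095 through July 2096 contribute their day counts.
Then 3 days into August 2096.
Total: 0 + 28 + 31 + 30 + 31 + 30 + 31 + 31 + 30 + 31 + 30 + 31 + 31 + 29 + 31 + 30 + 31 + 30 + 31 + 3 = 550.
The subtraction is earlier − later, so the result is −550 → -550.

-550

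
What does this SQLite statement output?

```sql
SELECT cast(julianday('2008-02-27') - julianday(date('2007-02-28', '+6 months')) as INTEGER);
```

183

Adding +6 months to 2007-02-28 gives 2007-08-28.
3 days remain in August 2007 after the 28th (31 − 28).
September 2007: 30 days.
October 2007: 31 days.
November 2007: 30 days.
December 2007: 31 days.
January 2008: 31 days.
Then 27 days into February 2008.
Total: 3 + 30 + 31 + 30 + 31 + 31 + 27 = 183.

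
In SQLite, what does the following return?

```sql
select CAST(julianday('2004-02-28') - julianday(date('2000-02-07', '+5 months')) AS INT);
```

1331

Adding +5 months to 2000-02-07 gives 2000-07-07.
24 days remain in July 2000 after the 7th (31 − 7).
Full months from August 2000 through January 2004 contribute their day counts.
Then 28 days into February 2004.
Total: 24 + 31 + 30 + 31 + 30 + 31 + 31 + 28 + 31 + 30 + 31 + 30 + 31 + 31 + 30 + 31 + 30 + 31 + 31 + 28 + 31 + 30 + 31 + 30 + 31 + 31 + 30 + 31 + 30 + 31 + 31 + 28 + 31 + 30 + 31 + 30 + 31 + 31 + 30 + 31 + 30 + 31 + 31 + 28 = 1331.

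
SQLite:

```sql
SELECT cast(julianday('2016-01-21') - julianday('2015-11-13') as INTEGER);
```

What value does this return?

69

17 days remain in November 2015 after the 13th (30 − 13).
December 2015: 31 days.
Then 21 days into January 2016.
Total: 17 + 31 + 21 = 69.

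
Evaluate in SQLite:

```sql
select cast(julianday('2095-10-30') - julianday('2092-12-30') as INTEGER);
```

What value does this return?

1034

1 day remains in December 2092 after the 30th (31 − 30).
Full months from January 2093 through September 2095 contribute their day counts.
Then 30 days into October 2095.
Total: 1 + 31 + 28 + 31 + 30 + 31 + 30 + 31 + 31 + 30 + 31 + 30 + 31 + 31 + 28 + 31 + 30 + 31 + 30 + 31 + 31 + 30 + 31 + 30 + 31 + 31 + 28 + 31 + 30 + 31 + 30 + 31 + 31 + 30 + 30 = 1034.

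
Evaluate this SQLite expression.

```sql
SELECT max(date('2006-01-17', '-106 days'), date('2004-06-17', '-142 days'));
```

2005-10-03

date('2006-01-17', '-106 days') → 2005-10-03.
date('2004-06-17', '-142 days') → 2004-01-27.
Later of the two is 2005-10-03.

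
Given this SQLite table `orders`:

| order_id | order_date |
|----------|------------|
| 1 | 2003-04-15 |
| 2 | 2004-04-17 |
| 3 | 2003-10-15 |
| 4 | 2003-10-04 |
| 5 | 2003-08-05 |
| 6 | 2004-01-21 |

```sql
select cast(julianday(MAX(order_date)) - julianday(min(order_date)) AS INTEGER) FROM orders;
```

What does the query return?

368

MIN = 2003-04-15, MAX = 2004-04-17.
15 days remain in April 2003 after the 15th (30 − 15).
Full months from May 2003 through March 2004 contribute their day counts.
Then 17 days into April 2004.
Total: 15 + 31 + 30 + 31 + 31 + 30 + 31 + 30 + 31 + 31 + 29 + 31 + 17 = 368.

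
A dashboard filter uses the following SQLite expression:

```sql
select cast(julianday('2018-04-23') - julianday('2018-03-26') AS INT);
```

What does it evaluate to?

5 days remain in March 2018 after the 26th (31 − 26).
Then 23 days into April 2018.
Total: 5 + 23 = 28.

28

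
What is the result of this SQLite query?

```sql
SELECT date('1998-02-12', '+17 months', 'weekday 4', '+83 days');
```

Adding +17 months to 1998-02-12 gives 1999-07-12.
`weekday 4` advances to the next Thursday; 1999-07-12 is a Monday, so it moves forward to 1999-07-15.
Applying '+83 days' to 1999-07-15: counting 83 days forward gives 1999-10-06.

1999-10-06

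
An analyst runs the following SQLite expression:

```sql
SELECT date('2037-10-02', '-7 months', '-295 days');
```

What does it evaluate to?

Adding -7 months to 2037-10-02 gives 2037-03-02.
Applying '-295 days' to 2037-03-02: counting 295 days back gives 2036-05-11.

2036-05-11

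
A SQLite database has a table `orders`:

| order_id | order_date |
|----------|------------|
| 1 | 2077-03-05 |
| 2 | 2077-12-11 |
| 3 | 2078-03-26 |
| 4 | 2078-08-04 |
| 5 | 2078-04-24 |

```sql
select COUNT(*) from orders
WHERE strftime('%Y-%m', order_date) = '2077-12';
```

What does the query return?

Rows with year-month 2077-12: 2077-12-11 → 1.

1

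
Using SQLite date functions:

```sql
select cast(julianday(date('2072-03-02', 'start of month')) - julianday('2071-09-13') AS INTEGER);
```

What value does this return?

170

`start of month` rewinds 2072-03-02 to 2072-03-01.
17 days remain in September 2071 after the 13th (30 − 13).
October 2071: 31 days.
November 2071: 30 days.
December 2071: 31 days.
January 2072: 31 days.
February 2072: 29 days (leap year).
Then 1 day into March 2072.
Total: 17 + 31 + 30 + 31 + 31 + 29 + 1 = 170.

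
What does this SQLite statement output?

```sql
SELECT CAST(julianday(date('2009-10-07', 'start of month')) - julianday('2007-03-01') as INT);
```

`start of month` rewinds 2009-10-07 to 2009-10-01.
30 days remain in March 2007 after the 1st (31 − 1).
Full months from April 2007 through September 2009 contribute their day counts.
Then 1 day into October 2009.
Total: 30 + 30 + 31 + 30 + 31 + 31 + 30 + 31 + 30 + 31 + 31 + 29 + 31 + 30 + 31 + 30 + 31 + 31 + 30 + 31 + 30 + 31 + 31 + 28 + 31 + 30 + 31 + 30 + 31 + 31 + 30 + 1 = 945.

945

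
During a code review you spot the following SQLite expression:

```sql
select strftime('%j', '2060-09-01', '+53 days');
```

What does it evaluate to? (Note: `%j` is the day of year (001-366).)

298

First apply '+53 days': 2060-09-01 → 2060-10-24.
Day-of-year for 2060-10-24: days since 2060-01-01 inclusive = 298, zero-padded to 298.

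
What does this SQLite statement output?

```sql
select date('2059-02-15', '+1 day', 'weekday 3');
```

Advancing 1 more day within February lands on 2059-02-16.
`weekday 3` advances to the next Wednesday; 2059-02-16 is a Sunday, so it moves forward to 2059-02-19.

2059-02-19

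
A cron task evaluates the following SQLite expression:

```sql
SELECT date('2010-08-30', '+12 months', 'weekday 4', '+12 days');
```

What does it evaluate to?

Adding +12 months to 2010-08-30 gives 2011-08-30.
`weekday 4` advances to the next Thursday; 2011-08-30 is a Tuesday, so it moves forward to 2011-09-01.
Advancing 12 more days within September lands on 2011-09-13.

2011-09-13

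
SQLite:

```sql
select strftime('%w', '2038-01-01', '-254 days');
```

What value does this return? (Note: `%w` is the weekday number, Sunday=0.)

First apply '-254 days': 2038-01-01 → 2037-04-22.
2037-04-22 is a Wednesday; with Sunday=0 that is 3.

3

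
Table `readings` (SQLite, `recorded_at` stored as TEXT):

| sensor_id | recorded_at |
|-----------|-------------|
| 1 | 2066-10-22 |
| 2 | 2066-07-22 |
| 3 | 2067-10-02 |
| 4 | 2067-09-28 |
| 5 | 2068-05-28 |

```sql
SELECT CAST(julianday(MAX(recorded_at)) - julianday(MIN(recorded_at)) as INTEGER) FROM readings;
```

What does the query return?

676

MIN = 2066-07-22, MAX = 2068-05-28.
9 days remain in July 2066 after the 22nd (31 − 22).
Full months from August 2066 through April 2068 contribute their day counts.
Then 28 days into May 2068.
Total: 9 + 31 + 30 + 31 + 30 + 31 + 31 + 28 + 31 + 30 + 31 + 30 + 31 + 31 + 30 + 31 + 30 + 31 + 31 + 29 + 31 + 30 + 28 = 676.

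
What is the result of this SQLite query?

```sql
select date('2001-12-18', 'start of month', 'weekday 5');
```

`start of month` rewinds 2001-12-18 to 2001-12-01.
`weekday 5` advances to the next Friday; 2001-12-01 is a Saturday, so it moves forward to 2001-12-07.

2001-12-07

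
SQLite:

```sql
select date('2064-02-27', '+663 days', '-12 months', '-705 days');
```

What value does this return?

Applying '+663 days' to 2064-02-27: counting 663 days forward gives 2065-12-21.
Adding -12 months to 2065-12-21 gives 2064-12-21.
Applying '-705 days' to 2064-12-21: counting 705 days back gives 2063-01-16.

2063-01-16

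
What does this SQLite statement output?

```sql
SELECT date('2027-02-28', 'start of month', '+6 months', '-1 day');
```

2027-07-31

`start of month` rewinds 2027-02-28 to 2027-02-01.
Adding +6 months to 2027-02-01 gives 2027-08-01.
Going back 1 day from 2027-08-01 reaches 2027-07-31 (last day of July, 31 days).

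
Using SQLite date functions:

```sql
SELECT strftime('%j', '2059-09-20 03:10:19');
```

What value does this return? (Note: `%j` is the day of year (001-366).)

263

Day-of-year for 2059-09-20: days since 2059-01-01 inclusive = 263, zero-padded to 263.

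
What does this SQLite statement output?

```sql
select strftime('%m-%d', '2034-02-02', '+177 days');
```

First apply '+177 days': 2034-02-02 → 2034-07-29.
`%m-%d` extracts the month-day: 07-29.

07-29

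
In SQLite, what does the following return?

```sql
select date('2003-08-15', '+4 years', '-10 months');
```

Adding +4 years to 2003-08-15 gives 2007-08-15.
Adding -10 months to 2007-08-15 gives 2006-10-15.

2006-10-15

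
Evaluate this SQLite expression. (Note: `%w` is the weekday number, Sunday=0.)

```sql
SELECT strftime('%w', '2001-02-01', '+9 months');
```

First apply '+9 months': 2001-02-01 → 2001-11-01.
2001-11-01 is a Thursday; with Sunday=0 that is 4.

4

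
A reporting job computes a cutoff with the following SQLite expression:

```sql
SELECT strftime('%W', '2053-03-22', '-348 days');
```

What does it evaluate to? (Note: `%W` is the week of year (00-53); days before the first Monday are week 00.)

First apply '-348 days': 2053-03-22 → 2052-04-08.
2052-04-08 is a Monday. SQLite's %W counts Mondays since the year started; the result is 15.

15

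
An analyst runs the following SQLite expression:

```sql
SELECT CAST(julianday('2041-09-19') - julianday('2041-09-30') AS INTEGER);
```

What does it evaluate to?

-11

Both dates are in September 2041: 30 − 19 = 11.
The subtraction is earlier − later, so the result is −11 → -11.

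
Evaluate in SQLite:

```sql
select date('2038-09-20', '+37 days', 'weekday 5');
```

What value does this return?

September 2038 has 30 days; 10 remain after the 20th, so 11 days reach 2038-10-01.
Advancing 26 more days within October lands on 2038-10-27.
`weekday 5` advances to the next Friday; 2038-10-27 is a Wednesday, so it moves forward to 2038-10-29.

2038-10-29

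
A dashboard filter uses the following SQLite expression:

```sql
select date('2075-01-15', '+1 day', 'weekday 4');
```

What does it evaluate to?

2075-01-17

Advancing 1 more day within January lands on 2075-01-16.
`weekday 4` advances to the next Thursday; 2075-01-16 is a Wednesday, so it moves forward to 2075-01-17.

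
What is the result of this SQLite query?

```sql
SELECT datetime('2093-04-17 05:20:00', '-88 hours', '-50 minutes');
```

-88 hours from 2093-04-17 05:20:00 is 2093-04-13 13:20:00 (crosses midnight).
-50 minutes from 2093-04-13 13:20:00 is 2093-04-13 12:30:00.

2093-04-13 12:30:00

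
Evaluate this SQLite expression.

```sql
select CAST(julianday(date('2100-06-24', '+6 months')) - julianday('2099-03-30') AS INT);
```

634

Adding +6 months to 2100-06-24 gives 2100-12-24.
1 day remains in March 2099 after the 30th (31 − 30).
Full months from April 2099 through November 2100 contribute their day counts.
Then 24 days into December 2100.
Total: 1 + 30 + 31 + 30 + 31 + 31 + 30 + 31 + 30 + 31 + 31 + 28 + 31 + 30 + 31 + 30 + 31 + 31 + 30 + 31 + 30 + 24 = 634.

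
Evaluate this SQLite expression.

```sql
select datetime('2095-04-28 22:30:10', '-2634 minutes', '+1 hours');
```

2095-04-27 03:36:10

2634 minutes = 43h 54m; -2634 minutes from 2095-04-28 22:30:10 is 2095-04-27 02:36:10 (crosses midnight).
+1 hours from 2095-04-27 02:36:10 is 2095-04-27 03:36:10.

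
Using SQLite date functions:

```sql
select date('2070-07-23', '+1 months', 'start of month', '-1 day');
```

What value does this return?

2070-07-31

Adding +1 month to 2070-07-23 gives 2070-08-23.
`start of month` rewinds 2070-08-23 to 2070-08-01.
Going back 1 day from 2070-08-01 reaches 2070-07-31 (last day of July, 31 days).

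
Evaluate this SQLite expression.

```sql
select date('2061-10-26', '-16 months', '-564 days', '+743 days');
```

2060-12-22

Adding -16 months to 2061-10-26 gives 2060-06-26.
Applying '-564 days' to 2060-06-26: counting 564 days back gives 2058-12-10.
Applying '+743 days' to 2058-12-10: counting 743 days forward gives 2060-12-22.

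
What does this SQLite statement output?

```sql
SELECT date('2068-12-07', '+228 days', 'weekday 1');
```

Applying '+228 days' to 2068-12-07: counting 228 days forward gives 2069-07-23.
`weekday 1` advances to the next Monday; 2069-07-23 is a Tuesday, so it moves forward to 2069-07-29.

2069-07-29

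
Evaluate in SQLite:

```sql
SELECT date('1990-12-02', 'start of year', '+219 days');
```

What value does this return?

1990-08-08

`start of year` rewinds 1990-12-02 to 1990-01-01.
Applying '+219 days' to 1990-01-01: counting 219 days forward gives 1990-08-08.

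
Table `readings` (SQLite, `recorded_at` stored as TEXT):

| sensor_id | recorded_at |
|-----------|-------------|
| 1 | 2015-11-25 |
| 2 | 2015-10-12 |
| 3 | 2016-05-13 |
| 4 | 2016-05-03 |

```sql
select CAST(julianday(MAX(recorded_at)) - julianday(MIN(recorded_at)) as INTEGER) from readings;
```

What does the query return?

214

MIN = 2015-10-12, MAX = 2016-05-13.
19 days remain in October 2015 after the 12th (31 − 12).
Full months from November 2015 through April 2016 contribute their day counts.
Then 13 days into May 2016.
Total: 19 + 30 + 31 + 31 + 29 + 31 + 30 + 13 = 214.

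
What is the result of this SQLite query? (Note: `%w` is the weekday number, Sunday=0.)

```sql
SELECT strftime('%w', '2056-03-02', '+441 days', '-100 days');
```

2

First apply '+441 days', '-100 days': 2056-03-02 → 2057-02-06.
2057-02-06 is a Tuesday; with Sunday=0 that is 2.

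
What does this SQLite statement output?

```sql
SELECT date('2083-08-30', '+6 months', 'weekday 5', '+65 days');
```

2084-05-07

Adding +6 months to 2083-08-30 targets 2084-02-30. February 2084 has only 29 days, so SQLite normalizes the 1-day overflow forward to 2084-03-01.
`weekday 5` advances to the next Friday; 2084-03-01 is a Wednesday, so it moves forward to 2084-03-03.
Applying '+65 days' to 2084-03-03: counting 65 days forward gives 2084-05-07.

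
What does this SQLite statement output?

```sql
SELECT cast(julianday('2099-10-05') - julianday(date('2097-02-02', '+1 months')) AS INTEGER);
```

947

Adding +1 month to 2097-02-02 gives 2097-03-02.
29 days remain in March 2097 after the 2nd (31 − 2).
Full months from April 2097 through September 2099 contribute their day counts.
Then 5 days into October 2099.
Total: 29 + 30 + 31 + 30 + 31 + 31 + 30 + 31 + 30 + 31 + 31 + 28 + 31 + 30 + 31 + 30 + 31 + 31 + 30 + 31 + 30 + 31 + 31 + 28 + 31 + 30 + 31 + 30 + 31 + 31 + 30 + 5 = 947.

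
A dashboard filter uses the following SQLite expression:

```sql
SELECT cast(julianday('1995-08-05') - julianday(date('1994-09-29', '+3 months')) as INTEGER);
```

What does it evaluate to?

Adding +3 months to 1994-09-29 gives 1994-12-29.
2 days remain in December 1994 after the 29th (31 − 29).
Full months from January 1995 through July 1995 contribute their day counts.
Then 5 days into August 1995.
Total: 2 + 31 + 28 + 31 + 30 + 31 + 30 + 31 + 5 = 219.

219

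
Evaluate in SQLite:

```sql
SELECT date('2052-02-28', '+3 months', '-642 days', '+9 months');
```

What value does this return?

2051-05-25

Adding +3 months to 2052-02-28 gives 2052-05-28.
Applying '-642 days' to 2052-05-28: counting 642 days back gives 2050-08-25.
Adding +9 months to 2050-08-25 gives 2051-05-25.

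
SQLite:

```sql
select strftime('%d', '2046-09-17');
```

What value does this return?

`%d` extracts the 2-digit day of month: 17.

17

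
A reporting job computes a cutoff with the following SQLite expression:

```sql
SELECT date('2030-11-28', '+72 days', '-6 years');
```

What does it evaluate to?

2025-02-08

Applying '+72 days' to 2030-11-28: counting 72 days forward gives 2031-02-08.
Adding -6 years to 2031-02-08 gives 2025-02-08.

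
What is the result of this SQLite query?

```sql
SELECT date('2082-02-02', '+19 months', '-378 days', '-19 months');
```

Adding +19 months to 2082-02-02 gives 2083-09-02.
Applying '-378 days' to 2083-09-02: counting 378 days back gives 2082-08-20.
Adding -19 months to 2082-08-20 gives 2081-01-20.

2081-01-20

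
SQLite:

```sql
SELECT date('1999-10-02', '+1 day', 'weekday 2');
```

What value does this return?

1999-10-05

Advancing 1 more day within October lands on 1999-10-03.
`weekday 2` advances to the next Tuesday; 1999-10-03 is a Sunday, so it moves forward to 1999-10-05.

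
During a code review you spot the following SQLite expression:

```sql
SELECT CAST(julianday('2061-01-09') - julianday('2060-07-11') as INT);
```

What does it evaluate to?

20 days remain in July 2060 after the 11th (31 − 11).
August 2060: 31 days.
September 2060: 30 days.
October 2060: 31 days.
November 2060: 30 days.
December 2060: 31 days.
Then 9 days into January 2061.
Total: 20 + 31 + 30 + 31 + 30 + 31 + 9 = 182.

182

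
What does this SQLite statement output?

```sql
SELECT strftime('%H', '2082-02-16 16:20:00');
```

`%H` extracts the 2-digit hour (00-23): 16.

16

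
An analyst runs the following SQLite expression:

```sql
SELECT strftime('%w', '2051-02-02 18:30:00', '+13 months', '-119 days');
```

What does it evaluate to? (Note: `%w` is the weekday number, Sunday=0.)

First apply '+13 months', '-119 days': 2051-02-02 18:30:00 → 2051-11-04 18:30:00.
2051-11-04 is a Saturday; with Sunday=0 that is 6.

6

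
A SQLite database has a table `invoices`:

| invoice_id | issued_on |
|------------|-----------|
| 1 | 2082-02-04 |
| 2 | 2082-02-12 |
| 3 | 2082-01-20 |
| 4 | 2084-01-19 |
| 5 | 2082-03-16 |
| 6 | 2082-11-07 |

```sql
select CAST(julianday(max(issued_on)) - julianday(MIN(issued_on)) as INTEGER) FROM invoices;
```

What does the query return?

MIN = 2082-01-20, MAX = 2084-01-19.
11 days remain in January 2082 after the 20th (31 − 20).
Full months from February 2082 through December 2083 contribute their day counts.
Then 19 days into January 2084.
Total: 11 + 28 + 31 + 30 + 31 + 30 + 31 + 31 + 30 + 31 + 30 + 31 + 31 + 28 + 31 + 30 + 31 + 30 + 31 + 31 + 30 + 31 + 30 + 31 + 19 = 729.

729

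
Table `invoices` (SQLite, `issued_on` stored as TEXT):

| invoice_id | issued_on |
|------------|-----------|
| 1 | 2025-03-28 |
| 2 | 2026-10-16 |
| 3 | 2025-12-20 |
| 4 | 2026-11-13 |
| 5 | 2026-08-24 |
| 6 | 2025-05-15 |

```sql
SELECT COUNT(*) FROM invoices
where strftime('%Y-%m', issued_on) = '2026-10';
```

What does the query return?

Rows with year-month 2026-10: 2026-10-16 → 1.

1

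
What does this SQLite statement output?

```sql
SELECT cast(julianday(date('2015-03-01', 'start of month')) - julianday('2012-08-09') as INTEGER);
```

`start of month` rewinds 2015-03-01 to 2015-03-01.
22 days remain in August 2012 after the 9th (31 − 9).
Full months from September 2012 through February 2015 contribute their day counts.
Then 1 day into March 2015.
Total: 22 + 30 + 31 + 30 + 31 + 31 + 28 + 31 + 30 + 31 + 30 + 31 + 31 + 30 + 31 + 30 + 31 + 31 + 28 + 31 + 30 + 31 + 30 + 31 + 31 + 30 + 31 + 30 + 31 + 31 + 28 + 1 = 934.

934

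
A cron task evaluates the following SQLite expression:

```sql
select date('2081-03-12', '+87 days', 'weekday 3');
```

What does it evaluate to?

Applying '+87 days' to 2081-03-12: counting 87 days forward gives 2081-06-07.
`weekday 3` advances to the next Wednesday; 2081-06-07 is a Saturday, so it moves forward to 2081-06-11.

2081-06-11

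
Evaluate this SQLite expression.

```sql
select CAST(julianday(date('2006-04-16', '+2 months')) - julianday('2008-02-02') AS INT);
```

Adding +2 months to 2006-04-16 gives 2006-06-16.
14 days remain in June 2006 after the 16th (30 − 16).
Full months from July 2006 through January 2008 contribute their day counts.
Then 2 days into February 2008.
Total: 14 + 31 + 31 + 30 + 31 + 30 + 31 + 31 + 28 + 31 + 30 + 31 + 30 + 31 + 31 + 30 + 31 + 30 + 31 + 31 + 2 = 596.
The subtraction is earlier − later, so the result is −596 → -596.

-596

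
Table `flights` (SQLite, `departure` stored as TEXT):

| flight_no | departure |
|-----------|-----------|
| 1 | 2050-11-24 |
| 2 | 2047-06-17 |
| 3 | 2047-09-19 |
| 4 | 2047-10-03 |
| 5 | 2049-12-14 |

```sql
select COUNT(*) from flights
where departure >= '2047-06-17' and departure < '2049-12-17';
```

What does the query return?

Rows in [2047-06-17, 2049-12-17): 2047-06-17, 2047-09-19, 2047-10-03, 2049-12-14 → 4 rows.

4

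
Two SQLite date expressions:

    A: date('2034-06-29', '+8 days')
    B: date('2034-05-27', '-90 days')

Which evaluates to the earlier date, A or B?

A = 2034-07-07.
B = 2034-02-26.
B is earlier.

B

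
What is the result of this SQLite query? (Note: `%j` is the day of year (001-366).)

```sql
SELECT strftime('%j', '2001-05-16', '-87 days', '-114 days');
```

First apply '-87 days', '-114 days': 2001-05-16 → 2000-10-27.
Day-of-year for 2000-10-27: days since 2000-01-01 inclusive = 301, zero-padded to 301.

301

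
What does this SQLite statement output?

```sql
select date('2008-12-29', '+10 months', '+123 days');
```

2010-03-01

Adding +10 months to 2008-12-29 gives 2009-10-29.
Applying '+123 days' to 2009-10-29: counting 123 days forward gives 2010-03-01.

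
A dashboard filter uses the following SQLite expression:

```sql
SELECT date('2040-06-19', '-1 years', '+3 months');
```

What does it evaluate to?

Adding -1 year to 2040-06-19 gives 2039-06-19.
Adding +3 months to 2039-06-19 gives 2039-09-19.

2039-09-19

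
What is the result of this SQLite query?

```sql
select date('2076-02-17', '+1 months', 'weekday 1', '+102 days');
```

Adding +1 month to 2076-02-17 gives 2076-03-17.
`weekday 1` advances to the next Monday; 2076-03-17 is a Tuesday, so it moves forward to 2076-03-23.
Applying '+102 days' to 2076-03-23: counting 102 days forward gives 2076-07-03.

2076-07-03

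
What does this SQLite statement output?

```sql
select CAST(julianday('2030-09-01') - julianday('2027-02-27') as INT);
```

1282

1 day remains in February 2027 after the 27th (28 − 27).
Full months from March 2027 through August 2030 contribute their day counts.
Then 1 day into September 2030.
Total: 1 + 31 + 30 + 31 + 30 + 31 + 31 + 30 + 31 + 30 + 31 + 31 + 29 + 31 + 30 + 31 + 30 + 31 + 31 + 30 + 31 + 30 + 31 + 31 + 28 + 31 + 30 + 31 + 30 + 31 + 31 + 30 + 31 + 30 + 31 + 31 + 28 + 31 + 30 + 31 + 30 + 31 + 31 + 1 = 1282.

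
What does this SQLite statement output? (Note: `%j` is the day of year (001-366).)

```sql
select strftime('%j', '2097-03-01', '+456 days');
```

151

First apply '+456 days': 2097-03-01 → 2098-05-31.
Day-of-year for 2098-05-31: days since 2098-01-01 inclusive = 151, zero-padded to 151.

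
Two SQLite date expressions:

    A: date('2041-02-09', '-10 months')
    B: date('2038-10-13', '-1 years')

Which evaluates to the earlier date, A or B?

A = 2040-04-09.
B = 2037-10-13.
B is earlier.

B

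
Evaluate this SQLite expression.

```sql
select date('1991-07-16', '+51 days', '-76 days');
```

1991-06-21

Applying '+51 days' to 1991-07-16: counting 51 days forward gives 1991-09-05.
Applying '-76 days' to 1991-09-05: counting 76 days back gives 1991-06-21.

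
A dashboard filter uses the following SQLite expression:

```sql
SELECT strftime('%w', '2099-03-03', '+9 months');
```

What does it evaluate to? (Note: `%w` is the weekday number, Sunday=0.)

4

First apply '+9 months': 2099-03-03 → 2099-12-03.
2099-12-03 is a Thursday; with Sunday=0 that is 4.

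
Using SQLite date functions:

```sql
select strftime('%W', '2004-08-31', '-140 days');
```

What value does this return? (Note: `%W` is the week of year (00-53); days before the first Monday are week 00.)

15

First apply '-140 days': 2004-08-31 → 2004-04-13.
2004-04-13 is a Tuesday. SQLite's %W counts Mondays since the year started; the result is 15.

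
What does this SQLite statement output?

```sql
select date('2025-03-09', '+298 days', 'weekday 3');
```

Applying '+298 days' to 2025-03-09: counting 298 days forward gives 2026-01-01.
`weekday 3` advances to the next Wednesday; 2026-01-01 is a Thursday, so it moves forward to 2026-01-07.

2026-01-07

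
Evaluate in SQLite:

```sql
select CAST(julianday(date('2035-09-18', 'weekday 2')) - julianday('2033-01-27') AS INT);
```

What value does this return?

964

`weekday 2` advances to the next Tuesday; 2035-09-18 is already a Tuesday, so it stays at 2035-09-18.
4 days remain in January 2033 after the 27th (31 − 27).
Full months from February 2033 through August 2035 contribute their day counts.
Then 18 days into September 2035.
Total: 4 + 28 + 31 + 30 + 31 + 30 + 31 + 31 + 30 + 31 + 30 + 31 + 31 + 28 + 31 + 30 + 31 + 30 + 31 + 31 + 30 + 31 + 30 + 31 + 31 + 28 + 31 + 30 + 31 + 30 + 31 + 31 + 18 = 964.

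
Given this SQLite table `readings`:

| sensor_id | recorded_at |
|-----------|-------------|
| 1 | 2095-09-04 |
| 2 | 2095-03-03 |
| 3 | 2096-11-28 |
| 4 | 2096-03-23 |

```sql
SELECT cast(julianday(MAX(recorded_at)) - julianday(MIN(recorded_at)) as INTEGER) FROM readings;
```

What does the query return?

MIN = 2095-03-03, MAX = 2096-11-28.
28 days remain in March 2095 after the 3rd (31 − 3).
Full months from April 2095 through October 2096 contribute their day counts.
Then 28 days into November 2096.
Total: 28 + 30 + 31 + 30 + 31 + 31 + 30 + 31 + 30 + 31 + 31 + 29 + 31 + 30 + 31 + 30 + 31 + 31 + 30 + 31 + 28 = 636.

636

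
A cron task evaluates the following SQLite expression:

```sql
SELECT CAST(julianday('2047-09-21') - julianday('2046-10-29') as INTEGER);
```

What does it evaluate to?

2 days remain in October 2046 after the 29th (31 − 29).
Full months from November 2046 through August 2047 contribute their day counts.
Then 21 days into September 2047.
Total: 2 + 30 + 31 + 31 + 28 + 31 + 30 + 31 + 30 + 31 + 31 + 21 = 327.

327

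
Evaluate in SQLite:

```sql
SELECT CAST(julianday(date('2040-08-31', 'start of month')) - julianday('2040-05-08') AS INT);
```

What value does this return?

`start of month` rewinds 2040-08-31 to 2040-08-01.
23 days remain in May 2040 after the 8th (31 − 8).
June 2040: 30 days.
July 2040: 31 days.
Then 1 day into August 2040.
Total: 23 + 30 + 31 + 1 = 85.

85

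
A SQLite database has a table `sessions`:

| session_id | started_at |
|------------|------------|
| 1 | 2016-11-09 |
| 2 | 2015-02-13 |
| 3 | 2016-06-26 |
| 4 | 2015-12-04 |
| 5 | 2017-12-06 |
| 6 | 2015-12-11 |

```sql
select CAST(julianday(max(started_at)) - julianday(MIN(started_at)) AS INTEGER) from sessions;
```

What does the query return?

1027

MIN = 2015-02-13, MAX = 2017-12-06.
15 days remain in February 2015 after the 13th (28 − 13).
Full months from March 2015 through November 2017 contribute their day counts.
Then 6 days into December 2017.
Total: 15 + 31 + 30 + 31 + 30 + 31 + 31 + 30 + 31 + 30 + 31 + 31 + 29 + 31 + 30 + 31 + 30 + 31 + 31 + 30 + 31 + 30 + 31 + 31 + 28 + 31 + 30 + 31 + 30 + 31 + 31 + 30 + 31 + 30 + 6 = 1027.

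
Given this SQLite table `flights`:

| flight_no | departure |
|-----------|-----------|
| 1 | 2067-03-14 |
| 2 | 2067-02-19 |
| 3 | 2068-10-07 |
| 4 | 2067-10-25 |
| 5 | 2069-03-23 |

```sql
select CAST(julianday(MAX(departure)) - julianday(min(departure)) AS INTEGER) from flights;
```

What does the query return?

MIN = 2067-02-19, MAX = 2069-03-23.
9 days remain in February 2067 after the 19th (28 − 19).
Full months from March 2067 through February 2069 contribute their day counts.
Then 23 days into March 2069.
Total: 9 + 31 + 30 + 31 + 30 + 31 + 31 + 30 + 31 + 30 + 31 + 31 + 29 + 31 + 30 + 31 + 30 + 31 + 31 + 30 + 31 + 30 + 31 + 31 + 28 + 23 = 763.

763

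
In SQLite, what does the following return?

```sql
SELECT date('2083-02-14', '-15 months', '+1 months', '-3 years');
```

2078-12-14

Adding -15 months to 2083-02-14 gives 2081-11-14.
Adding +1 month to 2081-11-14 gives 2081-12-14.
Adding -3 years to 2081-12-14 gives 2078-12-14.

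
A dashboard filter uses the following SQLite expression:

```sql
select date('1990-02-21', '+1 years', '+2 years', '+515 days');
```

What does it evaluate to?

1994-07-21

Adding +1 year to 1990-02-21 gives 1991-02-21.
Adding +2 years to 1991-02-21 gives 1993-02-21.
Applying '+515 days' to 1993-02-21: counting 515 days forward gives 1994-07-21.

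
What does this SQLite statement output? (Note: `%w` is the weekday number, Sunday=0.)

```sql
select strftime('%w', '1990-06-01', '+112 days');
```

First apply '+112 days': 1990-06-01 → 1990-09-21.
1990-09-21 is a Friday; with Sunday=0 that is 5.

5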